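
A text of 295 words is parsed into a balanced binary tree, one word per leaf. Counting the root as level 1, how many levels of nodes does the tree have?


In a balanced binary tree with n leaves the deepest leaf is ceil(log2(n)) edges below the root,
so counting node levels inclusive of root and leaves gives ceil(log2(n)) + 1 levels.
log2(295) = 8.2046
ceil(8.2046) = 9
levels = 9 + 1 = 10

10


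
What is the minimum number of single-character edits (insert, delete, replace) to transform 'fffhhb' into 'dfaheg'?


Building DP table for s1='fffhhb' (len 6) and s2='dfaheg' (len 6):
       d  f  a  h  e  g
    0  1  2  3  4  5  6
  f 1  1  1  2  3  4  5
  f 2  2  1  2  3  4  5
  f 3  3  2  2  3  4  5
  h 4  4  3  3  2  3  4
  h 5  5  4  4  3  3  4
  b 6  6  5  5  4  4  4
Edit distance = dp[6][6] = 4

4


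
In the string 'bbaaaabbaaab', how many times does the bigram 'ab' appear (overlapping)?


Scanning 'bbaaaabbaaab' for bigram 'ab':
  Position 0: 'bb' -> no
  Position 1: 'ba' -> no
  Position 2: 'aa' -> no
  Position 3: 'aa' -> no
  Position 4: 'aa' -> no
  Position 5: 'ab' -> MATCH
  Position 6: 'bb' -> no
  Position 7: 'ba' -> no
  Position 8: 'aa' -> no
  Position 9: 'aa' -> no
  Position 10: 'ab' -> MATCH
Total matches: 2

2


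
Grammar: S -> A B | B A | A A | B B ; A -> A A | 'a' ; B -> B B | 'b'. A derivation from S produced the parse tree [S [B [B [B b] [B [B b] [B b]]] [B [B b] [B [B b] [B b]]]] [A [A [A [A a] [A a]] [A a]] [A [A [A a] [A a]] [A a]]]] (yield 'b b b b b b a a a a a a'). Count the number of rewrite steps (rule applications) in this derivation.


Every bracketed nonterminal node [X ...] in the tree is produced by exactly one rule application.
Reading the tree off as a leftmost derivation:
  Step 1: S  =>  B A   (applied S -> B A)
  Step 2: B A  =>  B B A   (applied B -> B B)
  Step 3: B B A  =>  B B B A   (applied B -> B B)
  Step 4: B B B A  =>  b B B A   (applied B -> b)
  Step 5: b B B A  =>  b B B B A   (applied B -> B B)
  Step 6: b B B B A  =>  b b B B A   (applied B -> b)
  Step 7: b b B B A  =>  b b b B A   (applied B -> b)
  Step 8: b b b B A  =>  b b b B B A   (applied B -> B B)
  Step 9: b b b B B A  =>  b b b b B A   (applied B -> b)
  Step 10: b b b b B A  =>  b b b b B B A   (applied B -> B B)
  Step 11: b b b b B B A  =>  b b b b b B A   (applied B -> b)
  Step 12: b b b b b B A  =>  b b b b b b A   (applied B -> b)
  Step 13: b b b b b b A  =>  b b b b b b A A   (applied A -> A A)
  Step 14: b b b b b b A A  =>  b b b b b b A A A   (applied A -> A A)
  Step 15: b b b b b b A A A  =>  b b b b b b A A A A   (applied A -> A A)
  Step 16: b b b b b b A A A A  =>  b b b b b b a A A A   (applied A -> a)
  Step 17: b b b b b b a A A A  =>  b b b b b b a a A A   (applied A -> a)
  Step 18: b b b b b b a a A A  =>  b b b b b b a a a A   (applied A -> a)
  Step 19: b b b b b b a a a A  =>  b b b b b b a a a A A   (applied A -> A A)
  Step 20: b b b b b b a a a A A  =>  b b b b b b a a a A A A   (applied A -> A A)
  Step 21: b b b b b b a a a A A A  =>  b b b b b b a a a a A A   (applied A -> a)
  Step 22: b b b b b b a a a a A A  =>  b b b b b b a a a a a A   (applied A -> a)
  Step 23: b b b b b b a a a a a A  =>  b b b b b b a a a a a a   (applied A -> a)
Final yield: b b b b b b a a a a a a
Total rewrite steps: 23

23


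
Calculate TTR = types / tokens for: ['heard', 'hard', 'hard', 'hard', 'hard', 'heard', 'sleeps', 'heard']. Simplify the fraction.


Tokens: 8
Unique types: ('hard', 'heard', 'sleeps') = 3
TTR = 3/8
Already in lowest terms.

3/8


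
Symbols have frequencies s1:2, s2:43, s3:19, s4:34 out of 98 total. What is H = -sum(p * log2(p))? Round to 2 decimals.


Computing entropy H = -sum(p_i * log2(p_i)):
  s1: p = 2/98 = 0.0204, -p*log2(p) = 0.1146
  s2: p = 43/98 = 0.4388, -p*log2(p) = 0.5215
  s3: p = 19/98 = 0.1939, -p*log2(p) = 0.4589
  s4: p = 34/98 = 0.3469, -p*log2(p) = 0.5299
H = sum of terms = 1.6249
Rounded to 2 decimals: 1.62

1.62


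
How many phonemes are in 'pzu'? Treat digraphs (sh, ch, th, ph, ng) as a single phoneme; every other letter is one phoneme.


Parsing 'pzu' greedily, digraphs first:
  'p' -> consonant phoneme (phonemes so far: 1)
  'z' -> consonant phoneme (phonemes so far: 2)
  'u' -> vowel phoneme (phonemes so far: 3)
Total phonemes: 3

3


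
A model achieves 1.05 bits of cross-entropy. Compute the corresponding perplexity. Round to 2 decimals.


Perplexity formula: PP = 2^H
H = 1.05
PP = 2^1.05
Decompose: 2^1.05 = 2^1 * 2^0.05
2^1 = 2, 2^0.05 ~ 1.0352649
PP ~ 2 * 1.0352649 = 2.0705298
Rounded to 2 decimals: 2.07

2.07


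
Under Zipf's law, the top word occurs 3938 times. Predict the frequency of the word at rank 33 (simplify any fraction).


Zipf's law: freq(rank) = f1 / rank
f1 = 3938, rank = 33
freq = 3938 / 33
GCD(3938, 33) = 11
Simplified: 358/3

358/3


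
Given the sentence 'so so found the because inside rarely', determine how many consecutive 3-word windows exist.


Word trigrams from [7] words:
  Trigram 1: (so so found)
  Trigram 2: (so found the)
  Trigram 3: (found the because)
  Trigram 4: (the because inside)
  Trigram 5: (because inside rarely)
Total word trigrams: 7 - 2 = 5

5


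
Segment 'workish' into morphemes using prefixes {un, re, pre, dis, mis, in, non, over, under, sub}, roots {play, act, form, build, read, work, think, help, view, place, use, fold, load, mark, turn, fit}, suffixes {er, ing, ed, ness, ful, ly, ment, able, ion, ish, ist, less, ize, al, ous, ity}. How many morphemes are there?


Segmenting 'workish' against the inventory:
  'work' -> root (morpheme 1)
  'ish' -> suffix (morpheme 2)
Total morphemes: 2

2


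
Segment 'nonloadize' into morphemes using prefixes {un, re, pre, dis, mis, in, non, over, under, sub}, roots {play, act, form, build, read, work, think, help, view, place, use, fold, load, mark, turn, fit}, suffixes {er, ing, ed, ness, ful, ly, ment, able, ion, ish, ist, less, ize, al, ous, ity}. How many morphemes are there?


Segmenting 'nonloadize' against the inventory:
  'non' -> prefix (morpheme 1)
  'load' -> root (morpheme 2)
  'ize' -> suffix (morpheme 3)
Total morphemes: 3

3


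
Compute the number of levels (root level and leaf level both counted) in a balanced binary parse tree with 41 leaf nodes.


In a balanced binary tree with n leaves the deepest leaf is ceil(log2(n)) edges below the root,
so counting node levels inclusive of root and leaves gives ceil(log2(n)) + 1 levels.
log2(41) = 5.3576
ceil(5.3576) = 6
levels = 6 + 1 = 7

7


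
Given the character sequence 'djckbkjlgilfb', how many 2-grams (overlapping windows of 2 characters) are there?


String 'djckbkjlgilfb' has length L = 13.
Number of overlapping n-grams = L - n + 1
Substituting: 13 - 2 + 1 = 12

12


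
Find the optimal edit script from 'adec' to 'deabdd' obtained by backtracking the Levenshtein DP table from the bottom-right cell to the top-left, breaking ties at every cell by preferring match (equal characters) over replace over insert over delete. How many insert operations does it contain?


Edit distance = 5. Backtracking from cell (4, 6) with preference match > replace > insert > delete,
then listing the resulting alignment 'adec' -> 'deabdd' left to right:
  Step 1: insert 'd' [insertion #1]
  Step 2: insert 'e' [insertion #2]
  Step 3: keep 'a'
  Step 4: replace d->b
  Step 5: replace e->d
  Step 6: replace c->d
Total insertions: 2

2


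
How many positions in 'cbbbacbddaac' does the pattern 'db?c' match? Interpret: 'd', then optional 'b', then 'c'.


Pattern: db?c means 'd', then optional 'b', then 'c'.
Scanning 'cbbbacbddaac' position-by-position:
  Pos 0: window 'cbb' -> no
  Pos 1: window 'bbb' -> no
  Pos 2: window 'bba' -> no
  Pos 3: window 'bac' -> no
  Pos 4: window 'acb' -> no
  Pos 5: window 'cbd' -> no
  Pos 6: window 'bdd' -> no
  Pos 7: window 'dda' -> no
  Pos 8: window 'daa' -> no
  Pos 9: window 'aac' -> no
  Pos 10: window 'ac' -> no
  Pos 11: window 'c' -> no
Total matches: 0

0


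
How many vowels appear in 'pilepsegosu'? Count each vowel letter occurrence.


Scanning each character of 'pilepsegosu':
  Position 1: 'p' -> consonant (running count: 0)
  Position 2: 'i' -> vowel (running count: 1)
  Position 3: 'l' -> consonant (running count: 1)
  Position 4: 'e' -> vowel (running count: 2)
  Position 5: 'p' -> consonant (running count: 2)
  Position 6: 's' -> consonant (running count: 2)
  Position 7: 'e' -> vowel (running count: 3)
  Position 8: 'g' -> consonant (running count: 3)
  Position 9: 'o' -> vowel (running count: 4)
  Position 10: 's' -> consonant (running count: 4)
  Position 11: 'u' -> vowel (running count: 5)
Total vowels: 5

5


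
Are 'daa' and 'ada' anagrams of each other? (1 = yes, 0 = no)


Sort characters of 'daa': 'aad'
Sort characters of 'ada': 'aad'
Sorted forms match -> they ARE anagrams
Result: 1

1


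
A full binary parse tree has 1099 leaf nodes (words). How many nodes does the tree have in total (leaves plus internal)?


Leaf nodes (terminals): 1099
Internal nodes = n - 1 = 1099 - 1 = 1098
Total = leaves + internal = 1099 + 1098 = 2197

2197


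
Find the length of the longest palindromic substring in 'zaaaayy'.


Scanning 'zaaaayy' for palindromic substrings.
Substring at positions 1-4: 'aaaa'.
Check: reverse('aaaa') = 'aaaa' -> palindrome confirmed.
Neighbouring characters ('z' / 'y') break symmetry, so it cannot extend further.
No longer palindromic substring exists; longest length = 4

4


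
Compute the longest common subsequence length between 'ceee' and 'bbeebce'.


DP table for LCS of 'ceee' and 'bbeebce':
       b  b  e  e  b  c  e
    0  0  0  0  0  0  0  0
  c 0  0  0  0  0  0  1  1
  e 0  0  0  1  1  1  1  2
  e 0  0  0  1  2  2  2  2
  e 0  0  0  1  2  2  2  3
LCS: 'eee'
LCS length = 3

3


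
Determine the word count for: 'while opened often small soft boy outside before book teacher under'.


Counting words by splitting on spaces:
  Word 1: 'while'
  Word 2: 'opened'
  Word 3: 'often'
  Word 4: 'small'
  Word 5: 'soft'
  Word 6: 'boy'
  Word 7: 'outside'
  Word 8: 'before'
  Word 9: 'book'
  Word 10: 'teacher'
  Word 11: 'under'
Total words: 11

11


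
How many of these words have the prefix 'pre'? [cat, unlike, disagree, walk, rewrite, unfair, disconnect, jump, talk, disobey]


Checking each word for prefix 'pre':
  'cat' -> no (count: 0)
  'unlike' -> no (count: 0)
  'disagree' -> no (count: 0)
  'walk' -> no (count: 0)
  'rewrite' -> no (count: 0)
  'unfair' -> no (count: 0)
  'disconnect' -> no (count: 0)
  'jump' -> no (count: 0)
  'talk' -> no (count: 0)
  'disobey' -> no (count: 0)
Total with prefix 'pre': 0

0


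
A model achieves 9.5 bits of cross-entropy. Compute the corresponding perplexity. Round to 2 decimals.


Perplexity formula: PP = 2^H
H = 9.5
PP = 2^9.5
Decompose: 2^9.5 = 2^9 * 2^0.5 = 2^9 * sqrt(2)
2^9 = 512, sqrt(2) ~ 1.4142136
PP ~ 512 * 1.4142136 = 724.0773632
Rounded to 2 decimals: 724.08

724.08


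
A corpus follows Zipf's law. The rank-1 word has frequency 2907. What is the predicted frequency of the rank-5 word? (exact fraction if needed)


Zipf's law: freq(rank) = f1 / rank
f1 = 2907, rank = 5
freq = 2907 / 5
GCD(2907, 5) = 1
Simplified: 2907/5

2907/5


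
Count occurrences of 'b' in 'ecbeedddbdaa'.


Scanning 'ecbeedddbdaa' for 'b':
  Position 2: 'b' -> MATCH (count: 1)
  Position 8: 'b' -> MATCH (count: 2)
Total occurrences of 'b': 2

2


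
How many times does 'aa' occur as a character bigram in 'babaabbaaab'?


Scanning 'babaabbaaab' for bigram 'aa':
  Position 0: 'ba' -> no
  Position 1: 'ab' -> no
  Position 2: 'ba' -> no
  Position 3: 'aa' -> MATCH
  Position 4: 'ab' -> no
  Position 5: 'bb' -> no
  Position 6: 'ba' -> no
  Position 7: 'aa' -> MATCH
  Position 8: 'aa' -> MATCH
  Position 9: 'ab' -> no
Total matches: 3

3


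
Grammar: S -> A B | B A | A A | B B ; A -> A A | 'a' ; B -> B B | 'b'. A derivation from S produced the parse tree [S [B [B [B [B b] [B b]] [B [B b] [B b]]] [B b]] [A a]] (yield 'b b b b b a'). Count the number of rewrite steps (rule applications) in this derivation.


Every bracketed nonterminal node [X ...] in the tree is produced by exactly one rule application.
Reading the tree off as a leftmost derivation:
  Step 1: S  =>  B A   (applied S -> B A)
  Step 2: B A  =>  B B A   (applied B -> B B)
  Step 3: B B A  =>  B B B A   (applied B -> B B)
  Step 4: B B B A  =>  B B B B A   (applied B -> B B)
  Step 5: B B B B A  =>  b B B B A   (applied B -> b)
  Step 6: b B B B A  =>  b b B B A   (applied B -> b)
  Step 7: b b B B A  =>  b b B B B A   (applied B -> B B)
  Step 8: b b B B B A  =>  b b b B B A   (applied B -> b)
  Step 9: b b b B B A  =>  b b b b B A   (applied B -> b)
  Step 10: b b b b B A  =>  b b b b b A   (applied B -> b)
  Step 11: b b b b b A  =>  b b b b b a   (applied A -> a)
Final yield: b b b b b a
Total rewrite steps: 11

11


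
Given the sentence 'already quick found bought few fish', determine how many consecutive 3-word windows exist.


Word trigrams from [6] words:
  Trigram 1: (already quick found)
  Trigram 2: (quick found bought)
  Trigram 3: (found bought few)
  Trigram 4: (bought few fish)
Total word trigrams: 6 - 2 = 4

4


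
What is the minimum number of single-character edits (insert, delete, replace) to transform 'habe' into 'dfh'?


Building DP table for s1='habe' (len 4) and s2='dfh' (len 3):
       d  f  h
    0  1  2  3
  h 1  1  2  2
  a 2  2  2  3
  b 3  3  3  3
  e 4  4  4  4
Edit distance = dp[4][3] = 4

4


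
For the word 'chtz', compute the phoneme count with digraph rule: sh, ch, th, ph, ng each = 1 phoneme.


Parsing 'chtz' greedily, digraphs first:
  'ch' -> digraph (1 consonant phoneme) (phonemes so far: 1)
  't' -> consonant phoneme (phonemes so far: 2)
  'z' -> consonant phoneme (phonemes so far: 3)
Total phonemes: 3

3


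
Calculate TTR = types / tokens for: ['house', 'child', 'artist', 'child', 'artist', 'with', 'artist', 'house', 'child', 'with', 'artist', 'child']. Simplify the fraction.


Tokens: 12
Unique types: ('artist', 'child', 'house', 'with') = 4
TTR = 4/12
Simplify: divide both by 4 -> 1/3
TTR = 1/3

1/3


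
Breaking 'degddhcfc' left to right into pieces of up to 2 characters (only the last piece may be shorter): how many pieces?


'degddhcfc' has 9 characters.
Chunking with max size 2:
  Chunk 1: 'de' (positions 0-1)
  Chunk 2: 'gd' (positions 2-3)
  Chunk 3: 'dh' (positions 4-5)
  Chunk 4: 'cf' (positions 6-7)
  Chunk 5: 'c' (positions 8-8)
Total chunks: ceil(9 / 2) = 5

5


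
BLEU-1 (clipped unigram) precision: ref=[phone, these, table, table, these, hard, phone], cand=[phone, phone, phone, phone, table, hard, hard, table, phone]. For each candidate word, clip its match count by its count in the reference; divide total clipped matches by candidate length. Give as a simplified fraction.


Reference word counts: {'hard': 1, 'phone': 2, 'table': 2, 'these': 2}
Checking each candidate word (with clipping):
  'phone' -> in reference (ref count 2, used 1/2) -> match (matches: 1)
  'phone' -> in reference (ref count 2, used 2/2) -> match (matches: 2)
  'phone' -> ref count 2 already used up (2/2) -> clipped, no match (matches: 2)
  'phone' -> ref count 2 already used up (2/2) -> clipped, no match (matches: 2)
  'table' -> in reference (ref count 2, used 1/2) -> match (matches: 3)
  'hard' -> in reference (ref count 1, used 1/1) -> match (matches: 4)
  'hard' -> ref count 1 already used up (1/1) -> clipped, no match (matches: 4)
  'table' -> in reference (ref count 2, used 2/2) -> match (matches: 5)
  'phone' -> ref count 2 already used up (2/2) -> clipped, no match (matches: 5)
Clipped matches: 5, Candidate length: 9
Precision = 5/9

5/9


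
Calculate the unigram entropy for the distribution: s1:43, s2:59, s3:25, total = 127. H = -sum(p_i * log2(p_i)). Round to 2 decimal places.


Computing entropy H = -sum(p_i * log2(p_i)):
  s1: p = 43/127 = 0.3386, -p*log2(p) = 0.5290
  s2: p = 59/127 = 0.4646, -p*log2(p) = 0.5138
  s3: p = 25/127 = 0.1969, -p*log2(p) = 0.4616
H = sum of terms = 1.5044
Rounded to 2 decimals: 1.50

1.50


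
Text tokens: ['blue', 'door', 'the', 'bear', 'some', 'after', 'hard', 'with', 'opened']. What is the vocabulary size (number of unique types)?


Listing all tokens and tracking unique types:
  Token 1: 'blue' -> NEW (unique so far: 1)
  Token 2: 'door' -> NEW (unique so far: 2)
  Token 3: 'the' -> NEW (unique so far: 3)
  Token 4: 'bear' -> NEW (unique so far: 4)
  Token 5: 'some' -> NEW (unique so far: 5)
  Token 6: 'after' -> NEW (unique so far: 6)
  Token 7: 'hard' -> NEW (unique so far: 7)
  Token 8: 'with' -> NEW (unique so far: 8)
  Token 9: 'opened' -> NEW (unique so far: 9)
Unique types: ('after', 'bear', 'blue', 'door', 'hard', 'opened', 'some', 'the', 'with')
Vocabulary size: 9

9


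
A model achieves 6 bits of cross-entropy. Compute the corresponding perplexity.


Perplexity formula: PP = 2^H
H = 6
PP = 2^6
Steps: 2^1 = 2, 2^2 = 4, 2^3 = 8, 2^4 = 16, 2^5 = 32, 2^6 = 64
PP = 64

64


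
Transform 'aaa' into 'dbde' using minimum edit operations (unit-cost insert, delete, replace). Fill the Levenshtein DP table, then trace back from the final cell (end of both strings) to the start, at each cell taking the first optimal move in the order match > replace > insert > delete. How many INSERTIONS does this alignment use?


Edit distance = 4. Backtracking from cell (3, 4) with preference match > replace > insert > delete,
then listing the resulting alignment 'aaa' -> 'dbde' left to right:
  Step 1: insert 'd' [insertion #1]
  Step 2: replace a->b
  Step 3: replace a->d
  Step 4: replace a->e
Total insertions: 1

1


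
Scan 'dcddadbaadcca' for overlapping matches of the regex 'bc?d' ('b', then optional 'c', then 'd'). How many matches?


Pattern: bc?d means 'b', then optional 'c', then 'd'.
Scanning 'dcddadbaadcca' position-by-position:
  Pos 0: window 'dcd' -> no
  Pos 1: window 'cdd' -> no
  Pos 2: window 'dda' -> no
  Pos 3: window 'dad' -> no
  Pos 4: window 'adb' -> no
  Pos 5: window 'dba' -> no
  Pos 6: window 'baa' -> no
  Pos 7: window 'aad' -> no
  Pos 8: window 'adc' -> no
  Pos 9: window 'dcc' -> no
  Pos 10: window 'cca' -> no
  Pos 11: window 'ca' -> no
  Pos 12: window 'a' -> no
Total matches: 0

0


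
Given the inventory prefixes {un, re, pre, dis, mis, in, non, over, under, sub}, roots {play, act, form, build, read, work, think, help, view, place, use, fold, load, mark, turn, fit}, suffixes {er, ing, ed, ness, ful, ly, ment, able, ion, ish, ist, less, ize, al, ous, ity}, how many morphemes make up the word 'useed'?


Segmenting 'useed' against the inventory:
  'use' -> root (morpheme 1)
  'ed' -> suffix (morpheme 2)
Total morphemes: 2

2


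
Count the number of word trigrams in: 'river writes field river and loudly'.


Word trigrams from [6] words:
  Trigram 1: (river writes field)
  Trigram 2: (writes field river)
  Trigram 3: (field river and)
  Trigram 4: (river and loudly)
Total word trigrams: 6 - 2 = 4

4


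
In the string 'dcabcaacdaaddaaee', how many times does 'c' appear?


Scanning 'dcabcaacdaaddaaee' for 'c':
  Position 1: 'c' -> MATCH (count: 1)
  Position 4: 'c' -> MATCH (count: 2)
  Position 7: 'c' -> MATCH (count: 3)
Total occurrences of 'c': 3

3


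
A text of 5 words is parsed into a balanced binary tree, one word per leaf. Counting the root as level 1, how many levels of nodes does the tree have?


In a balanced binary tree with n leaves the deepest leaf is ceil(log2(n)) edges below the root,
so counting node levels inclusive of root and leaves gives ceil(log2(n)) + 1 levels.
log2(5) = 2.3219
ceil(2.3219) = 3
levels = 3 + 1 = 4

4


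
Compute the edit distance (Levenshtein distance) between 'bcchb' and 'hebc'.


Building DP table for s1='bcchb' (len 5) and s2='hebc' (len 4):
       h  e  b  c
    0  1  2  3  4
  b 1  1  2  2  3
  c 2  2  2  3  2
  c 3  3  3  3  3
  h 4  3  4  4  4
  b 5  4  4  4  5
Edit distance = dp[5][4] = 5

5


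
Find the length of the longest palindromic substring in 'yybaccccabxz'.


Scanning 'yybaccccabxz' for palindromic substrings.
Substring at positions 2-9: 'baccccab'.
Check: reverse('baccccab') = 'baccccab' -> palindrome confirmed.
Neighbouring characters ('y' / 'x') break symmetry, so it cannot extend further.
No longer palindromic substring exists; longest length = 8

8


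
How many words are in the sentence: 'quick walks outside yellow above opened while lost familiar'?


Counting words by splitting on spaces:
  Word 1: 'quick'
  Word 2: 'walks'
  Word 3: 'outside'
  Word 4: 'yellow'
  Word 5: 'above'
  Word 6: 'opened'
  Word 7: 'while'
  Word 8: 'lost'
  Word 9: 'familiar'
Total words: 9

9


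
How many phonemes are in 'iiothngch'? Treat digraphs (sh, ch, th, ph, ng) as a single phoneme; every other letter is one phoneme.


Parsing 'iiothngch' greedily, digraphs first:
  'i' -> vowel phoneme (phonemes so far: 1)
  'i' -> vowel phoneme (phonemes so far: 2)
  'o' -> vowel phoneme (phonemes so far: 3)
  'th' -> digraph (1 consonant phoneme) (phonemes so far: 4)
  'ng' -> digraph (1 consonant phoneme) (phonemes so far: 5)
  'ch' -> digraph (1 consonant phoneme) (phonemes so far: 6)
Total phonemes: 6

6


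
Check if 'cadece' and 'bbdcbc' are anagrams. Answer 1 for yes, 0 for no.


Sort characters of 'cadece': 'accdee'
Sort characters of 'bbdcbc': 'bbbccd'
Sorted forms differ -> they are NOT anagrams
Result: 0

0


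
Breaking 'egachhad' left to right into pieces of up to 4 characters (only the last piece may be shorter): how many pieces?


'egachhad' has 8 characters.
Chunking with max size 4:
  Chunk 1: 'egac' (positions 0-3)
  Chunk 2: 'hhad' (positions 4-7)
Total chunks: ceil(8 / 4) = 2

2


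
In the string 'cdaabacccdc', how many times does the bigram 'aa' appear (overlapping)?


Scanning 'cdaabacccdc' for bigram 'aa':
  Position 0: 'cd' -> no
  Position 1: 'da' -> no
  Position 2: 'aa' -> MATCH
  Position 3: 'ab' -> no
  Position 4: 'ba' -> no
  Position 5: 'ac' -> no
  Position 6: 'cc' -> no
  Position 7: 'cc' -> no
  Position 8: 'cd' -> no
  Position 9: 'dc' -> no
Total matches: 1

1


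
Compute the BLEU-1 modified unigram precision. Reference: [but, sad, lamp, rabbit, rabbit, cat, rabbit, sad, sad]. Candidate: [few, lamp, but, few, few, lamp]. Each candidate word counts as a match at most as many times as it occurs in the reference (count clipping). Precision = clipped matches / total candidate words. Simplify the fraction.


Reference word counts: {'but': 1, 'cat': 1, 'lamp': 1, 'rabbit': 3, 'sad': 3}
Checking each candidate word (with clipping):
  'few' -> not in reference -> no match (matches: 0)
  'lamp' -> in reference (ref count 1, used 1/1) -> match (matches: 1)
  'but' -> in reference (ref count 1, used 1/1) -> match (matches: 2)
  'few' -> not in reference -> no match (matches: 2)
  'few' -> not in reference -> no match (matches: 2)
  'lamp' -> ref count 1 already used up (1/1) -> clipped, no match (matches: 2)
Clipped matches: 2, Candidate length: 6
Precision = 2/6 = 1/3

1/3


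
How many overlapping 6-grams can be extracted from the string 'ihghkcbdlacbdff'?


String 'ihghkcbdlacbdff' has length L = 15.
Number of overlapping n-grams = L - n + 1
Substituting: 15 - 6 + 1 = 10

10


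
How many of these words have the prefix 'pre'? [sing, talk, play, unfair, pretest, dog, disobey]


Checking each word for prefix 'pre':
  'sing' -> no (count: 0)
  'talk' -> no (count: 0)
  'play' -> no (count: 0)
  'unfair' -> no (count: 0)
  'pretest' -> YES, starts with 'pre' (count: 1)
  'dog' -> no (count: 1)
  'disobey' -> no (count: 1)
Total with prefix 'pre': 1

1


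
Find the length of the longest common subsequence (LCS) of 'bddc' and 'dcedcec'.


DP table for LCS of 'bddc' and 'dcedcec':
       d  c  e  d  c  e  c
    0  0  0  0  0  0  0  0
  b 0  0  0  0  0  0  0  0
  d 0  1  1  1  1  1  1  1
  d 0  1  1  1  2  2  2  2
  c 0  1  2  2  2  3  3  3
LCS: 'ddc'
LCS length = 3

3


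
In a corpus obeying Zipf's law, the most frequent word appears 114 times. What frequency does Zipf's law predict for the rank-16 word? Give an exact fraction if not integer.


Zipf's law: freq(rank) = f1 / rank
f1 = 114, rank = 16
freq = 114 / 16
GCD(114, 16) = 2
Simplified: 57/8

57/8


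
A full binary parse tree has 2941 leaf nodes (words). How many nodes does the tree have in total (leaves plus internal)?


Leaf nodes (terminals): 2941
Internal nodes = n - 1 = 2941 - 1 = 2940
Total = leaves + internal = 2941 + 2940 = 5881

5881


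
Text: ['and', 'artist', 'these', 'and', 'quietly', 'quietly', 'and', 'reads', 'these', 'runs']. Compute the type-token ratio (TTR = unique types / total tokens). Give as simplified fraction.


Tokens: 10
Unique types: ('and', 'artist', 'quietly', 'reads', 'runs', 'these') = 6
TTR = 6/10
Simplify: divide both by 2 -> 3/5
TTR = 3/5

3/5


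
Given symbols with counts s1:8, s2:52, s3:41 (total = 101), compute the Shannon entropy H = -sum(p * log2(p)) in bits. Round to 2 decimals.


Computing entropy H = -sum(p_i * log2(p_i)):
  s1: p = 8/101 = 0.0792, -p*log2(p) = 0.2898
  s2: p = 52/101 = 0.5149, -p*log2(p) = 0.4931
  s3: p = 41/101 = 0.4059, -p*log2(p) = 0.5280
H = sum of terms = 1.3109
Rounded to 2 decimals: 1.31

1.31


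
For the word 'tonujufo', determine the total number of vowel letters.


Scanning each character of 'tonujufo':
  Position 1: 't' -> consonant (running count: 0)
  Position 2: 'o' -> vowel (running count: 1)
  Position 3: 'n' -> consonant (running count: 1)
  Position 4: 'u' -> vowel (running count: 2)
  Position 5: 'j' -> consonant (running count: 2)
  Position 6: 'u' -> vowel (running count: 3)
  Position 7: 'f' -> consonant (running count: 3)
  Position 8: 'o' -> vowel (running count: 4)
Total vowels: 4

4


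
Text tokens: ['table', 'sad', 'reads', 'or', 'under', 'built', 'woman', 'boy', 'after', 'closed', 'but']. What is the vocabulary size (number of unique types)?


Listing all tokens and tracking unique types:
  Token 1: 'table' -> NEW (unique so far: 1)
  Token 2: 'sad' -> NEW (unique so far: 2)
  Token 3: 'reads' -> NEW (unique so far: 3)
  Token 4: 'or' -> NEW (unique so far: 4)
  Token 5: 'under' -> NEW (unique so far: 5)
  Token 6: 'built' -> NEW (unique so far: 6)
  Token 7: 'woman' -> NEW (unique so far: 7)
  Token 8: 'boy' -> NEW (unique so far: 8)
  Token 9: 'after' -> NEW (unique so far: 9)
  Token 10: 'closed' -> NEW (unique so far: 10)
  Token 11: 'but' -> NEW (unique so far: 11)
Unique types: ('after', 'boy', 'built', 'but', 'closed', 'or', 'reads', 'sad', 'table', 'under', 'woman')
Vocabulary size: 11

11


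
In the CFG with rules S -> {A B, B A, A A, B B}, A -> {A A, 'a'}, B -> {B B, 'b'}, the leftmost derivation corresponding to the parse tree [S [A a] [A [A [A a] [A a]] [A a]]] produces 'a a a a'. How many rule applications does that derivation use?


Every bracketed nonterminal node [X ...] in the tree is produced by exactly one rule application.
Reading the tree off as a leftmost derivation:
  Step 1: S  =>  A A   (applied S -> A A)
  Step 2: A A  =>  a A   (applied A -> a)
  Step 3: a A  =>  a A A   (applied A -> A A)
  Step 4: a A A  =>  a A A A   (applied A -> A A)
  Step 5: a A A A  =>  a a A A   (applied A -> a)
  Step 6: a a A A  =>  a a a A   (applied A -> a)
  Step 7: a a a A  =>  a a a a   (applied A -> a)
Final yield: a a a a
Total rewrite steps: 7

7


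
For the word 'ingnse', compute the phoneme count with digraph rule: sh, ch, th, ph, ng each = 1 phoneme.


Parsing 'ingnse' greedily, digraphs first:
  'i' -> vowel phoneme (phonemes so far: 1)
  'ng' -> digraph (1 consonant phoneme) (phonemes so far: 2)
  'n' -> consonant phoneme (phonemes so far: 3)
  's' -> consonant phoneme (phonemes so far: 4)
  'e' -> vowel phoneme (phonemes so far: 5)
Total phonemes: 5

5


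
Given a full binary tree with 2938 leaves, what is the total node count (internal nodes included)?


Leaf nodes (terminals): 2938
Internal nodes = n - 1 = 2938 - 1 = 2937
Total = leaves + internal = 2938 + 2937 = 5875

5875


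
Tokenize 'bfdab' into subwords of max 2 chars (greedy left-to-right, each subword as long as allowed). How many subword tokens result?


'bfdab' has 5 characters.
Chunking with max size 2:
  Chunk 1: 'bf' (positions 0-1)
  Chunk 2: 'da' (positions 2-3)
  Chunk 3: 'b' (positions 4-4)
Total chunks: ceil(5 / 2) = 3

3


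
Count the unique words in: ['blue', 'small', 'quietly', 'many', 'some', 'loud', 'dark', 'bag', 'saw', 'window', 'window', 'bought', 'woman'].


Listing all tokens and tracking unique types:
  Token 1: 'blue' -> NEW (unique so far: 1)
  Token 2: 'small' -> NEW (unique so far: 2)
  Token 3: 'quietly' -> NEW (unique so far: 3)
  Token 4: 'many' -> NEW (unique so far: 4)
  Token 5: 'some' -> NEW (unique so far: 5)
  Token 6: 'loud' -> NEW (unique so far: 6)
  Token 7: 'dark' -> NEW (unique so far: 7)
  Token 8: 'bag' -> NEW (unique so far: 8)
  Token 9: 'saw' -> NEW (unique so far: 9)
  Token 10: 'window' -> NEW (unique so far: 10)
  Token 11: 'window' -> duplicate (unique so far: 10)
  Token 12: 'bought' -> NEW (unique so far: 11)
  Token 13: 'woman' -> NEW (unique so far: 12)
Unique types: ('bag', 'blue', 'bought', 'dark', 'loud', 'many', 'quietly', 'saw', 'small', 'some', 'window', 'woman')
Vocabulary size: 12

12


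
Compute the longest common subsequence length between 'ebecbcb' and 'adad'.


DP table for LCS of 'ebecbcb' and 'adad':
       a  d  a  d
    0  0  0  0  0
  e 0  0  0  0  0
  b 0  0  0  0  0
  e 0  0  0  0  0
  c 0  0  0  0  0
  b 0  0  0  0  0
  c 0  0  0  0  0
  b 0  0  0  0  0
LCS length = 0

0


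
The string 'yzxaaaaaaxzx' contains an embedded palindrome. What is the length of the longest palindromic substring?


Scanning 'yzxaaaaaaxzx' for palindromic substrings.
Substring at positions 1-10: 'zxaaaaaaxz'.
Check: reverse('zxaaaaaaxz') = 'zxaaaaaaxz' -> palindrome confirmed.
Neighbouring characters ('y' / 'x') break symmetry, so it cannot extend further.
No longer palindromic substring exists; longest length = 10

10


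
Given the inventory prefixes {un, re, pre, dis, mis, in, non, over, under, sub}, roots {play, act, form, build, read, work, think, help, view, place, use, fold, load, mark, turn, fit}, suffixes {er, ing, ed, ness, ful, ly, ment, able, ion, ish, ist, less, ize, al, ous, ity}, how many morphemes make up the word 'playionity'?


Segmenting 'playionity' against the inventory:
  'play' -> root (morpheme 1)
  'ion' -> suffix (morpheme 2)
  'ity' -> suffix (morpheme 3)
Total morphemes: 3

3


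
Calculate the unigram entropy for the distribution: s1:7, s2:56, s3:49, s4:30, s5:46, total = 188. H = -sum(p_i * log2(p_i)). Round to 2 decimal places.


Computing entropy H = -sum(p_i * log2(p_i)):
  s1: p = 7/188 = 0.0372, -p*log2(p) = 0.1768
  s2: p = 56/188 = 0.2979, -p*log2(p) = 0.5205
  s3: p = 49/188 = 0.2606, -p*log2(p) = 0.5056
  s4: p = 30/188 = 0.1596, -p*log2(p) = 0.4225
  s5: p = 46/188 = 0.2447, -p*log2(p) = 0.4970
H = sum of terms = 2.1224
Rounded to 2 decimals: 2.12

2.12


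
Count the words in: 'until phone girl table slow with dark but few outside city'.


Counting words by splitting on spaces:
  Word 1: 'until'
  Word 2: 'phone'
  Word 3: 'girl'
  Word 4: 'table'
  Word 5: 'slow'
  Word 6: 'with'
  Word 7: 'dark'
  Word 8: 'but'
  Word 9: 'few'
  Word 10: 'outside'
  Word 11: 'city'
Total words: 11

11


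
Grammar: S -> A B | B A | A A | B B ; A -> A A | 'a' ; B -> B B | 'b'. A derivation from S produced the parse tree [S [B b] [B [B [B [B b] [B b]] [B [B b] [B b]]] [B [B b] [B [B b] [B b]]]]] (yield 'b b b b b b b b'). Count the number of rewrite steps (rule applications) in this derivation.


Every bracketed nonterminal node [X ...] in the tree is produced by exactly one rule application.
Reading the tree off as a leftmost derivation:
  Step 1: S  =>  B B   (applied S -> B B)
  Step 2: B B  =>  b B   (applied B -> b)
  Step 3: b B  =>  b B B   (applied B -> B B)
  Step 4: b B B  =>  b B B B   (applied B -> B B)
  Step 5: b B B B  =>  b B B B B   (applied B -> B B)
  Step 6: b B B B B  =>  b b B B B   (applied B -> b)
  Step 7: b b B B B  =>  b b b B B   (applied B -> b)
  Step 8: b b b B B  =>  b b b B B B   (applied B -> B B)
  Step 9: b b b B B B  =>  b b b b B B   (applied B -> b)
  Step 10: b b b b B B  =>  b b b b b B   (applied B -> b)
  Step 11: b b b b b B  =>  b b b b b B B   (applied B -> B B)
  Step 12: b b b b b B B  =>  b b b b b b B   (applied B -> b)
  Step 13: b b b b b b B  =>  b b b b b b B B   (applied B -> B B)
  Step 14: b b b b b b B B  =>  b b b b b b b B   (applied B -> b)
  Step 15: b b b b b b b B  =>  b b b b b b b b   (applied B -> b)
Final yield: b b b b b b b b
Total rewrite steps: 15

15


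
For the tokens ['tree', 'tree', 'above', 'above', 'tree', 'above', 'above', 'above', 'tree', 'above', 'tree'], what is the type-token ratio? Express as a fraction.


Tokens: 11
Unique types: ('above', 'tree') = 2
TTR = 2/11
Already in lowest terms.

2/11


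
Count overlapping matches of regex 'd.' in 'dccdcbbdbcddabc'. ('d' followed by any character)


Pattern: d. means 'd' followed by any character.
Scanning 'dccdcbbdbcddabc' position-by-position:
  Pos 0: window 'dc' -> MATCH
  Pos 1: window 'cc' -> no
  Pos 2: window 'cd' -> no
  Pos 3: window 'dc' -> MATCH
  Pos 4: window 'cb' -> no
  Pos 5: window 'bb' -> no
  Pos 6: window 'bd' -> no
  Pos 7: window 'db' -> MATCH
  Pos 8: window 'bc' -> no
  Pos 9: window 'cd' -> no
  Pos 10: window 'dd' -> MATCH
  Pos 11: window 'da' -> MATCH
  Pos 12: window 'ab' -> no
  Pos 13: window 'bc' -> no
  Pos 14: window 'c' -> no
Total matches: 5

5


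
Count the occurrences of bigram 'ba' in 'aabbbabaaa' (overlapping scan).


Scanning 'aabbbabaaa' for bigram 'ba':
  Position 0: 'aa' -> no
  Position 1: 'ab' -> no
  Position 2: 'bb' -> no
  Position 3: 'bb' -> no
  Position 4: 'ba' -> MATCH
  Position 5: 'ab' -> no
  Position 6: 'ba' -> MATCH
  Position 7: 'aa' -> no
  Position 8: 'aa' -> no
Total matches: 2

2


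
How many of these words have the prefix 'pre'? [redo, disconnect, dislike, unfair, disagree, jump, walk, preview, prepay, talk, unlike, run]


Checking each word for prefix 'pre':
  'redo' -> no (count: 0)
  'disconnect' -> no (count: 0)
  'dislike' -> no (count: 0)
  'unfair' -> no (count: 0)
  'disagree' -> no (count: 0)
  'jump' -> no (count: 0)
  'walk' -> no (count: 0)
  'preview' -> YES, starts with 'pre' (count: 1)
  'prepay' -> YES, starts with 'pre' (count: 2)
  'talk' -> no (count: 2)
  'unlike' -> no (count: 2)
  'run' -> no (count: 2)
Total with prefix 'pre': 2

2


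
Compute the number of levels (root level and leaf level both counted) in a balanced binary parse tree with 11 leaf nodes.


In a balanced binary tree with n leaves the deepest leaf is ceil(log2(n)) edges below the root,
so counting node levels inclusive of root and leaves gives ceil(log2(n)) + 1 levels.
log2(11) = 3.4594
ceil(3.4594) = 4
levels = 4 + 1 = 5

5


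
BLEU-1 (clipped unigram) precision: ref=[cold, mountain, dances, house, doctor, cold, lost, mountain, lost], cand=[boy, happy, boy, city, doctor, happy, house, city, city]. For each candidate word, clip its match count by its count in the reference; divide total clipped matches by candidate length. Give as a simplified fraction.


Reference word counts: {'cold': 2, 'dances': 1, 'doctor': 1, 'house': 1, 'lost': 2, 'mountain': 2}
Checking each candidate word (with clipping):
  'boy' -> not in reference -> no match (matches: 0)
  'happy' -> not in reference -> no match (matches: 0)
  'boy' -> not in reference -> no match (matches: 0)
  'city' -> not in reference -> no match (matches: 0)
  'doctor' -> in reference (ref count 1, used 1/1) -> match (matches: 1)
  'happy' -> not in reference -> no match (matches: 1)
  'house' -> in reference (ref count 1, used 1/1) -> match (matches: 2)
  'city' -> not in reference -> no match (matches: 2)
  'city' -> not in reference -> no match (matches: 2)
Clipped matches: 2, Candidate length: 9
Precision = 2/9

2/9


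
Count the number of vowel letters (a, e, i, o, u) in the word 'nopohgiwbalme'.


Scanning each character of 'nopohgiwbalme':
  Position 1: 'n' -> consonant (running count: 0)
  Position 2: 'o' -> vowel (running count: 1)
  Position 3: 'p' -> consonant (running count: 1)
  Position 4: 'o' -> vowel (running count: 2)
  Position 5: 'h' -> consonant (running count: 2)
  Position 6: 'g' -> consonant (running count: 2)
  Position 7: 'i' -> vowel (running count: 3)
  Position 8: 'w' -> consonant (running count: 3)
  Position 9: 'b' -> consonant (running count: 3)
  Position 10: 'a' -> vowel (running count: 4)
  Position 11: 'l' -> consonant (running count: 4)
  Position 12: 'm' -> consonant (running count: 4)
  Position 13: 'e' -> vowel (running count: 5)
Total vowels: 5

5


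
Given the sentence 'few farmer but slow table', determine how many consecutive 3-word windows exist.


Word trigrams from [5] words:
  Trigram 1: (few farmer but)
  Trigram 2: (farmer but slow)
  Trigram 3: (but slow table)
Total word trigrams: 5 - 2 = 3

3


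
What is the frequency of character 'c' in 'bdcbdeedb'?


Scanning 'bdcbdeedb' for 'c':
  Position 2: 'c' -> MATCH (count: 1)
Total occurrences of 'c': 1

1


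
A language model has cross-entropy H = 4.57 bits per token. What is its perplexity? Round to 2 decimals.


Perplexity formula: PP = 2^H
H = 4.57
PP = 2^4.57
Decompose: 2^4.57 = 2^4 * 2^0.57
2^4 = 16, 2^0.57 ~ 1.4845236
PP ~ 16 * 1.4845236 = 23.7523776
Rounded to 2 decimals: 23.75

23.75


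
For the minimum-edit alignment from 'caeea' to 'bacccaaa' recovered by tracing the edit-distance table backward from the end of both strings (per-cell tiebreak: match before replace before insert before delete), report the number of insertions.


Edit distance = 6. Backtracking from cell (5, 8) with preference match > replace > insert > delete,
then listing the resulting alignment 'caeea' -> 'bacccaaa' left to right:
  Step 1: insert 'b' [insertion #1]
  Step 2: insert 'a' [insertion #2]
  Step 3: insert 'c' [insertion #3]
  Step 4: keep 'c'
  Step 5: replace a->c
  Step 6: replace e->a
  Step 7: replace e->a
  Step 8: keep 'a'
Total insertions: 3

3


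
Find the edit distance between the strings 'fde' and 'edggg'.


Building DP table for s1='fde' (len 3) and s2='edggg' (len 5):
       e  d  g  g  g
    0  1  2  3  4  5
  f 1  1  2  3  4  5
  d 2  2  1  2  3  4
  e 3  2  2  2  3  4
Edit distance = dp[3][5] = 4

4


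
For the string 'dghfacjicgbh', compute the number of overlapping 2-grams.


String 'dghfacjicgbh' has length L = 12.
Number of overlapping n-grams = L - n + 1
Substituting: 12 - 2 + 1 = 11

11


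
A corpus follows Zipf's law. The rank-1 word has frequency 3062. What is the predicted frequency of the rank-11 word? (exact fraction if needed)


Zipf's law: freq(rank) = f1 / rank
f1 = 3062, rank = 11
freq = 3062 / 11
GCD(3062, 11) = 1
Simplified: 3062/11

3062/11


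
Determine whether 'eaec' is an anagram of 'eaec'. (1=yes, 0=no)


Sort characters of 'eaec': 'acee'
Sort characters of 'eaec': 'acee'
Sorted forms match -> they ARE anagrams
Result: 1

1


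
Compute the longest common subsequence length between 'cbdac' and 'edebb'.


DP table for LCS of 'cbdac' and 'edebb':
       e  d  e  b  b
    0  0  0  0  0  0
  c 0  0  0  0  0  0
  b 0  0  0  0  1  1
  d 0  0  1  1  1  1
  a 0  0  1  1  1  1
  c 0  0  1  1  1  1
LCS: 'b'
LCS length = 1

1


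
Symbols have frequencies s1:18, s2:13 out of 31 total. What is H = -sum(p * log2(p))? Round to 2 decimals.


Computing entropy H = -sum(p_i * log2(p_i)):
  s1: p = 18/31 = 0.5806, -p*log2(p) = 0.4554
  s2: p = 13/31 = 0.4194, -p*log2(p) = 0.5258
H = sum of terms = 0.9812
Rounded to 2 decimals: 0.98

0.98


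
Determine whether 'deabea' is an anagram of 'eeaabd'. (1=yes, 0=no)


Sort characters of 'deabea': 'aabdee'
Sort characters of 'eeaabd': 'aabdee'
Sorted forms match -> they ARE anagrams
Result: 1

1


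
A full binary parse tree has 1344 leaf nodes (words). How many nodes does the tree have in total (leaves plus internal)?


Leaf nodes (terminals): 1344
Internal nodes = n - 1 = 1344 - 1 = 1343
Total = leaves + internal = 1344 + 1343 = 2687

2687
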